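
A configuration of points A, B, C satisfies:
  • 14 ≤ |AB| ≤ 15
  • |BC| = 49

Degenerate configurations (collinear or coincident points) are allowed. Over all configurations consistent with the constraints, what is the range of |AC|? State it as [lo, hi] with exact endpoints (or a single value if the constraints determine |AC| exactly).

|AB| ∈ [14, 15]
|BC| ∈ {49}
|AC| ∈ [34, 64]

|AC| ∈ [34, 64]  (≈ [34.0000, 64.0000])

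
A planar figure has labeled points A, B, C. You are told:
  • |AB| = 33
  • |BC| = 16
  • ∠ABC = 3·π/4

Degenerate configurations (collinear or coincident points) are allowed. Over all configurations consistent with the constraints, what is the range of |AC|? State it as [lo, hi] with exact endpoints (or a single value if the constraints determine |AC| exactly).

|AB| ∈ {33}
|BC| ∈ {16}
|AC| ∈ {√(528·√(2) + 1345)}

|AC| = √(528·√(2) + 1345)  (≈ 45.7352)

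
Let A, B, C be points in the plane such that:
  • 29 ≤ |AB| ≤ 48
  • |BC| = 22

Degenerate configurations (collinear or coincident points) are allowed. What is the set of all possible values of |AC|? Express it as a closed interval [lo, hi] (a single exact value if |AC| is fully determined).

|AC| ∈ [7, 70]  (≈ [7.0000, 70.0000])

|AB| ∈ [29, 48]
|BC| ∈ {22}
|AC| ∈ [7, 70]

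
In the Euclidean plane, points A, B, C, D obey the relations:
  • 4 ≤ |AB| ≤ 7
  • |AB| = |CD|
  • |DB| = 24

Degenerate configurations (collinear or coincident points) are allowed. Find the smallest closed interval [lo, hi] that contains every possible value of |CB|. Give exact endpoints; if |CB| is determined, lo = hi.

|AB| ∈ [4, 7]
|BD| ∈ {24}
|CD| ∈ [4, 7]
|AD| ∈ [17, 31]
|BC| ∈ [17, 31]
|AC| ∈ [10, 38]

|CB| ∈ [17, 31]  (≈ [17.0000, 31.0000])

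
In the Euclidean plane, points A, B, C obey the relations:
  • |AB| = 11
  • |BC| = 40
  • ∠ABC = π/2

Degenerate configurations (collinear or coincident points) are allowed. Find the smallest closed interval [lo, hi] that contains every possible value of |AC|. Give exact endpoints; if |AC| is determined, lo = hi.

|AB| ∈ {11}
|BC| ∈ {40}
|AC| ∈ {√(1721)}

|AC| = √(1721)  (≈ 41.4849)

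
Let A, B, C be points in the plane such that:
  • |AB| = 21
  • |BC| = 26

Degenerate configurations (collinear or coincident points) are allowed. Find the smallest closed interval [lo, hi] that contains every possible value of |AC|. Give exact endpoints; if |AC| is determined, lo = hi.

|AB| ∈ {21}
|BC| ∈ {26}
|AC| ∈ [5, 47]

|AC| ∈ [5, 47]  (≈ [5.0000, 47.0000])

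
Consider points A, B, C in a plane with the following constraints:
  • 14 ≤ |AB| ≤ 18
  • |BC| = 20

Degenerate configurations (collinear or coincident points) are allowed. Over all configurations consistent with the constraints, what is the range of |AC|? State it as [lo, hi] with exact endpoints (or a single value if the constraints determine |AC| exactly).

|AB| ∈ [14, 18]
|BC| ∈ {20}
|AC| ∈ [2, 38]

|AC| ∈ [2, 38]  (≈ [2.0000, 38.0000])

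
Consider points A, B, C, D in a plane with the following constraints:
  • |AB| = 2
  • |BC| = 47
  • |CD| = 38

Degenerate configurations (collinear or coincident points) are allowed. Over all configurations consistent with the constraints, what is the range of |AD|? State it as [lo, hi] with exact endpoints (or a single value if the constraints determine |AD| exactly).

|AD| ∈ [7, 87]  (≈ [7.0000, 87.0000])

|AB| ∈ {2}
|BC| ∈ {47}
|CD| ∈ {38}
|AC| ∈ [45, 49]
|BD| ∈ [9, 85]
|AD| ∈ [7, 87]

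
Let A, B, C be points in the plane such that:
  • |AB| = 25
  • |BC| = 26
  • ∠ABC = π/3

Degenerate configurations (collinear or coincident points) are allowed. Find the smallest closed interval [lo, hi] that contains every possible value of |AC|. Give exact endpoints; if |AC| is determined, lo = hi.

|AC| = √(651)  (≈ 25.5147)

|AB| ∈ {25}
|BC| ∈ {26}
|AC| ∈ {√(651)}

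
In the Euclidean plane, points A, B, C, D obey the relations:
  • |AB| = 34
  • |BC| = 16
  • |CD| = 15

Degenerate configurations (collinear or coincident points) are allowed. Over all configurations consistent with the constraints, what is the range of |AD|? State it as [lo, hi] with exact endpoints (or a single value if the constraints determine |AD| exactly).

|AD| ∈ [3, 65]  (≈ [3.0000, 65.0000])

|AB| ∈ {34}
|BC| ∈ {16}
|CD| ∈ {15}
|AC| ∈ [18, 50]
|BD| ∈ [1, 31]
|AD| ∈ [3, 65]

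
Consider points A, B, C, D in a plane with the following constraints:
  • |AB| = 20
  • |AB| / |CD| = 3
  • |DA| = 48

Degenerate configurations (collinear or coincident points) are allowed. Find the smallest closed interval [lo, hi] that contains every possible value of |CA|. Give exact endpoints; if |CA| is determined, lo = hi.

|AB| ∈ {20}
|AD| ∈ {48}
|CD| ∈ {20/3}
|BD| ∈ [28, 68]
|AC| ∈ [124/3, 164/3]
|BC| ∈ [64/3, 224/3]

|CA| ∈ [124/3, 164/3]  (≈ [41.3333, 54.6667])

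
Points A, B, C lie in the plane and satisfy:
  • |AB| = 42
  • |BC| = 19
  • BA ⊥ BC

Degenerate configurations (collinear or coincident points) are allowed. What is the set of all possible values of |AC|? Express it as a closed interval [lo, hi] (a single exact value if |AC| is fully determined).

|AC| = 5·√(85)  (≈ 46.0977)

|AB| ∈ {42}
|BC| ∈ {19}
|AC| ∈ {5·√(85)}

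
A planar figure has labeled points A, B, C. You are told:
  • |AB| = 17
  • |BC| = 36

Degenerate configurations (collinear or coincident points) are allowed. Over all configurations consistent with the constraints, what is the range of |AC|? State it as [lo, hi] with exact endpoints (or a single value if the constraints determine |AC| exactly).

|AC| ∈ [19, 53]  (≈ [19.0000, 53.0000])

|AB| ∈ {17}
|BC| ∈ {36}
|AC| ∈ [19, 53]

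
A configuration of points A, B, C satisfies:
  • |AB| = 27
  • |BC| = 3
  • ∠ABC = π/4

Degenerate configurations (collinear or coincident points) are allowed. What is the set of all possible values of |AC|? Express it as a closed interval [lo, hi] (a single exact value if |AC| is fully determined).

|AB| ∈ {27}
|BC| ∈ {3}
|AC| ∈ {3·√(82 - 9·√(2))}

|AC| = 3·√(82 - 9·√(2))  (≈ 24.9690)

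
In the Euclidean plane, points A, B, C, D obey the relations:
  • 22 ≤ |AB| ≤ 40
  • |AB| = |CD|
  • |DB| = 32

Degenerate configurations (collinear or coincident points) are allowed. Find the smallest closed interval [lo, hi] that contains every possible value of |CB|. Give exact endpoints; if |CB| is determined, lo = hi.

|CB| ∈ [0, 72]  (≈ [0.0000, 72.0000])

|AB| ∈ [22, 40]
|BD| ∈ {32}
|CD| ∈ [22, 40]
|AD| ∈ [0, 72]
|BC| ∈ [0, 72]
|AC| ∈ [0, 112]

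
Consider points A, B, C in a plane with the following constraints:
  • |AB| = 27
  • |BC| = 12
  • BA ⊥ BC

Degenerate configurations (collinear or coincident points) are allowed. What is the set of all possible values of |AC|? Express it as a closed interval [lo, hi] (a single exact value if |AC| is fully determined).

|AC| = 3·√(97)  (≈ 29.5466)

|AB| ∈ {27}
|BC| ∈ {12}
|AC| ∈ {3·√(97)}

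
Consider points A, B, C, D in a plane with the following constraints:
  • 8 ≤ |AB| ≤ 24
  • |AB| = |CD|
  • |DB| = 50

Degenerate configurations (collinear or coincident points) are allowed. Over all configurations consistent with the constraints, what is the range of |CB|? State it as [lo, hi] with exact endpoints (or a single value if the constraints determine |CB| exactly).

|CB| ∈ [26, 74]  (≈ [26.0000, 74.0000])

|AB| ∈ [8, 24]
|BD| ∈ {50}
|CD| ∈ [8, 24]
|AD| ∈ [26, 74]
|BC| ∈ [26, 74]
|AC| ∈ [2, 98]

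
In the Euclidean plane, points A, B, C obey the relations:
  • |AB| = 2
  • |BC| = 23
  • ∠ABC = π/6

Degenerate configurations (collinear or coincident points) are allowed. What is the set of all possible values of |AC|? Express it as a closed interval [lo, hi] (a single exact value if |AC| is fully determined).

|AC| = √(533 - 46·√(3))  (≈ 21.2914)

|AB| ∈ {2}
|BC| ∈ {23}
|AC| ∈ {√(533 - 46·√(3))}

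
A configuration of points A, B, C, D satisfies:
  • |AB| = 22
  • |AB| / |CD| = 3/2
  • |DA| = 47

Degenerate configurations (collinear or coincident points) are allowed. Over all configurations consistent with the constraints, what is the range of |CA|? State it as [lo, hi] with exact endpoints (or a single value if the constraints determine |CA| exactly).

|AB| ∈ {22}
|AD| ∈ {47}
|CD| ∈ {44/3}
|BD| ∈ [25, 69]
|AC| ∈ [97/3, 185/3]
|BC| ∈ [31/3, 251/3]

|CA| ∈ [97/3, 185/3]  (≈ [32.3333, 61.6667])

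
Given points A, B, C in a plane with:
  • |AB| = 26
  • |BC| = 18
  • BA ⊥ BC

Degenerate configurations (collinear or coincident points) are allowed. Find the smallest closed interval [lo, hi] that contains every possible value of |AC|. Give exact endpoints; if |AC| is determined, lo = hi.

|AB| ∈ {26}
|BC| ∈ {18}
|AC| ∈ {10·√(10)}

|AC| = 10·√(10)  (≈ 31.6228)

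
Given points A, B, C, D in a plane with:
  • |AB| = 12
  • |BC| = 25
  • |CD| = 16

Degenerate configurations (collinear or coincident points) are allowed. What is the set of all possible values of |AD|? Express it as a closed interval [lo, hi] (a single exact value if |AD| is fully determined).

|AD| ∈ [0, 53]  (≈ [0.0000, 53.0000])

|AB| ∈ {12}
|BC| ∈ {25}
|CD| ∈ {16}
|AC| ∈ [13, 37]
|BD| ∈ [9, 41]
|AD| ∈ [0, 53]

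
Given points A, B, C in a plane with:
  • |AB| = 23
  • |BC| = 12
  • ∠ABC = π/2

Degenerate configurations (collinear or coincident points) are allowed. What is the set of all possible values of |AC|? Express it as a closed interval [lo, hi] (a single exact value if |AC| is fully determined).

|AC| = √(673)  (≈ 25.9422)

|AB| ∈ {23}
|BC| ∈ {12}
|AC| ∈ {√(673)}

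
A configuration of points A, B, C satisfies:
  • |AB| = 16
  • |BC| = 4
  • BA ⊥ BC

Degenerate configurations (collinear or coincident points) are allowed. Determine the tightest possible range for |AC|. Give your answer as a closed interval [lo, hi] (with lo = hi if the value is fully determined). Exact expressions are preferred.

|AC| = 4·√(17)  (≈ 16.4924)

|AB| ∈ {16}
|BC| ∈ {4}
|AC| ∈ {4·√(17)}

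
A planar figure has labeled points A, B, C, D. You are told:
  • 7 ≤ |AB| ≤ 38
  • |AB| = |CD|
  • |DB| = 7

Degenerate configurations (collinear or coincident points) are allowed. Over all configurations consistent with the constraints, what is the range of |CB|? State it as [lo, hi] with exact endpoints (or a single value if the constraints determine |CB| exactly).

|AB| ∈ [7, 38]
|BD| ∈ {7}
|CD| ∈ [7, 38]
|AD| ∈ [0, 45]
|BC| ∈ [0, 45]
|AC| ∈ [0, 83]

|CB| ∈ [0, 45]  (≈ [0.0000, 45.0000])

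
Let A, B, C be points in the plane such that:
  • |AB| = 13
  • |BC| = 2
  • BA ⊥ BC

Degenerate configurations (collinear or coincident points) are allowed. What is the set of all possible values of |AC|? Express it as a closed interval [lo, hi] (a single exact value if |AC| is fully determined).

|AC| = √(173)  (≈ 13.1529)

|AB| ∈ {13}
|BC| ∈ {2}
|AC| ∈ {√(173)}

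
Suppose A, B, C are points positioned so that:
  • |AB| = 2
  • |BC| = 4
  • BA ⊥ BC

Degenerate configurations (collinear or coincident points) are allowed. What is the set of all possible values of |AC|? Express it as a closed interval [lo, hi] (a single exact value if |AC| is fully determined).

|AC| = 2·√(5)  (≈ 4.4721)

|AB| ∈ {2}
|BC| ∈ {4}
|AC| ∈ {2·√(5)}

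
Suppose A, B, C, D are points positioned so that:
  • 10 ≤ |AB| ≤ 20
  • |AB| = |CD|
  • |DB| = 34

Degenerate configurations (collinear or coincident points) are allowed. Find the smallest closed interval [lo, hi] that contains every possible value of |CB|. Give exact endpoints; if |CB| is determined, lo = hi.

|AB| ∈ [10, 20]
|BD| ∈ {34}
|CD| ∈ [10, 20]
|AD| ∈ [14, 54]
|BC| ∈ [14, 54]
|AC| ∈ [0, 74]

|CB| ∈ [14, 54]  (≈ [14.0000, 54.0000])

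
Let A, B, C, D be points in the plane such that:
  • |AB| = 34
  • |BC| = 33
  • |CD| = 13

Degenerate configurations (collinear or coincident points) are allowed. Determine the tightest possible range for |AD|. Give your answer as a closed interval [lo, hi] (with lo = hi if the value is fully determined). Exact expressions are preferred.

|AB| ∈ {34}
|BC| ∈ {33}
|CD| ∈ {13}
|AC| ∈ [1, 67]
|BD| ∈ [20, 46]
|AD| ∈ [0, 80]

|AD| ∈ [0, 80]  (≈ [0.0000, 80.0000])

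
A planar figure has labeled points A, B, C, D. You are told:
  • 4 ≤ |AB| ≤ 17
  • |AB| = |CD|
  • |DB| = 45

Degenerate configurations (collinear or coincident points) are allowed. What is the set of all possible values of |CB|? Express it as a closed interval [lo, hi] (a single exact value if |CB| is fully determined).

|CB| ∈ [28, 62]  (≈ [28.0000, 62.0000])

|AB| ∈ [4, 17]
|BD| ∈ {45}
|CD| ∈ [4, 17]
|AD| ∈ [28, 62]
|BC| ∈ [28, 62]
|AC| ∈ [11, 79]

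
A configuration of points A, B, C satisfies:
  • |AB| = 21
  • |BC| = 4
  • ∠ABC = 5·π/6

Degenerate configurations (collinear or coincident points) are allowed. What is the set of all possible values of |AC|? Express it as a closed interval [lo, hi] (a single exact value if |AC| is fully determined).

|AC| = √(84·√(3) + 457)  (≈ 24.5457)

|AB| ∈ {21}
|BC| ∈ {4}
|AC| ∈ {√(84·√(3) + 457)}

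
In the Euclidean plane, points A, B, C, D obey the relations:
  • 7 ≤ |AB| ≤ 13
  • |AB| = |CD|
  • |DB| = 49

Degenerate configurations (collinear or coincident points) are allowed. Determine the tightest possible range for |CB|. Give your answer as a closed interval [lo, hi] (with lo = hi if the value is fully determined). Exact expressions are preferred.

|CB| ∈ [36, 62]  (≈ [36.0000, 62.0000])

|AB| ∈ [7, 13]
|BD| ∈ {49}
|CD| ∈ [7, 13]
|AD| ∈ [36, 62]
|BC| ∈ [36, 62]
|AC| ∈ [23, 75]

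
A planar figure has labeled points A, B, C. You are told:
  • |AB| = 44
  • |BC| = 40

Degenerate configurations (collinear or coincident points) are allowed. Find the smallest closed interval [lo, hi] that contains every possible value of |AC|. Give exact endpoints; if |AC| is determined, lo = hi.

|AB| ∈ {44}
|BC| ∈ {40}
|AC| ∈ [4, 84]

|AC| ∈ [4, 84]  (≈ [4.0000, 84.0000])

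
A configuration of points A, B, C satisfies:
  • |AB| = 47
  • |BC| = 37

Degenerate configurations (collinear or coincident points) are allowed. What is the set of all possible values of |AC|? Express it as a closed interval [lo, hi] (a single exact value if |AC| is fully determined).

|AC| ∈ [10, 84]  (≈ [10.0000, 84.0000])

|AB| ∈ {47}
|BC| ∈ {37}
|AC| ∈ [10, 84]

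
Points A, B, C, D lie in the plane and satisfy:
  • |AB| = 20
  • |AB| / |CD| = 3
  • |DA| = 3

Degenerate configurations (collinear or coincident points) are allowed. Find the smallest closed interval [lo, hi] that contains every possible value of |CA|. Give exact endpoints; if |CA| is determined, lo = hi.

|AB| ∈ {20}
|AD| ∈ {3}
|CD| ∈ {20/3}
|BD| ∈ [17, 23]
|AC| ∈ [11/3, 29/3]
|BC| ∈ [31/3, 89/3]

|CA| ∈ [11/3, 29/3]  (≈ [3.6667, 9.6667])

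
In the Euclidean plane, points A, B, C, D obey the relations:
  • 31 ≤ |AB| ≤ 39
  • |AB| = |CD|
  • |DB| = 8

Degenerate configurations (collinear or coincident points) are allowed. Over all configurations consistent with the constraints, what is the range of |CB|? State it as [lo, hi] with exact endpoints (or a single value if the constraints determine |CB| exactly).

|AB| ∈ [31, 39]
|BD| ∈ {8}
|CD| ∈ [31, 39]
|AD| ∈ [23, 47]
|BC| ∈ [23, 47]
|AC| ∈ [0, 86]

|CB| ∈ [23, 47]  (≈ [23.0000, 47.0000])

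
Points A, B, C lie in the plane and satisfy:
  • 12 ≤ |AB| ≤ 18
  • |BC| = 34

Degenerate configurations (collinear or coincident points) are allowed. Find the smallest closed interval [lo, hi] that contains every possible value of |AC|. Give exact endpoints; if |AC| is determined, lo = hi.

|AC| ∈ [16, 52]  (≈ [16.0000, 52.0000])

|AB| ∈ [12, 18]
|BC| ∈ {34}
|AC| ∈ [16, 52]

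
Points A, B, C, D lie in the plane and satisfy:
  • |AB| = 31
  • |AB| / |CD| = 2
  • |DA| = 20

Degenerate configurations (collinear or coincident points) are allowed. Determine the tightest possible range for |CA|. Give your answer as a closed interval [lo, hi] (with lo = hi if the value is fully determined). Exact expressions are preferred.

|AB| ∈ {31}
|AD| ∈ {20}
|CD| ∈ {31/2}
|BD| ∈ [11, 51]
|AC| ∈ [9/2, 71/2]
|BC| ∈ [0, 133/2]

|CA| ∈ [9/2, 71/2]  (≈ [4.5000, 35.5000])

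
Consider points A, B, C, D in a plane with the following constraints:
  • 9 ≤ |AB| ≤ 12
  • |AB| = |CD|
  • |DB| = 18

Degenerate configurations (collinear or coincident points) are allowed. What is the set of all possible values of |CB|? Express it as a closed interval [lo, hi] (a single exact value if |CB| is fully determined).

|AB| ∈ [9, 12]
|BD| ∈ {18}
|CD| ∈ [9, 12]
|AD| ∈ [6, 30]
|BC| ∈ [6, 30]
|AC| ∈ [0, 42]

|CB| ∈ [6, 30]  (≈ [6.0000, 30.0000])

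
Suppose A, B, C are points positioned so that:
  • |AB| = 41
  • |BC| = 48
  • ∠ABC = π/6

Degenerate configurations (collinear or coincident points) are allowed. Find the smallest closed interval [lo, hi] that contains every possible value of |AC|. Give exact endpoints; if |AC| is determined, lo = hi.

|AC| = √(3985 - 1968·√(3))  (≈ 24.0067)

|AB| ∈ {41}
|BC| ∈ {48}
|AC| ∈ {√(3985 - 1968·√(3))}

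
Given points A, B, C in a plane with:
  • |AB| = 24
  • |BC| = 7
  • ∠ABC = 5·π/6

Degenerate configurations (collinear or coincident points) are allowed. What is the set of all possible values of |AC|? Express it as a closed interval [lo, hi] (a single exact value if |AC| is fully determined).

|AC| = √(168·√(3) + 625)  (≈ 30.2652)

|AB| ∈ {24}
|BC| ∈ {7}
|AC| ∈ {√(168·√(3) + 625)}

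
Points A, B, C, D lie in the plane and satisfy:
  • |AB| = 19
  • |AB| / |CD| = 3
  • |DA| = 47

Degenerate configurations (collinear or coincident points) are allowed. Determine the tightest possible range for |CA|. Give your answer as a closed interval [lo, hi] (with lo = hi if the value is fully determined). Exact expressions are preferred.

|CA| ∈ [122/3, 160/3]  (≈ [40.6667, 53.3333])

|AB| ∈ {19}
|AD| ∈ {47}
|CD| ∈ {19/3}
|BD| ∈ [28, 66]
|AC| ∈ [122/3, 160/3]
|BC| ∈ [65/3, 217/3]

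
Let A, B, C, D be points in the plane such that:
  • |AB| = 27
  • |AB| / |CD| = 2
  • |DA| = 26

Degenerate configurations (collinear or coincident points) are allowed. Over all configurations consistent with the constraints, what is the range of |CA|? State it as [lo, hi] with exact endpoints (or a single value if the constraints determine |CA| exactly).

|AB| ∈ {27}
|AD| ∈ {26}
|CD| ∈ {27/2}
|BD| ∈ [1, 53]
|AC| ∈ [25/2, 79/2]
|BC| ∈ [0, 133/2]

|CA| ∈ [25/2, 79/2]  (≈ [12.5000, 39.5000])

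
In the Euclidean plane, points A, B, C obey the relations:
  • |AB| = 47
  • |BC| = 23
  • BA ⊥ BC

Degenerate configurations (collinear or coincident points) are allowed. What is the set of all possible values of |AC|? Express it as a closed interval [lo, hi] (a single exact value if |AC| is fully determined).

|AC| = 37·√(2)  (≈ 52.3259)

|AB| ∈ {47}
|BC| ∈ {23}
|AC| ∈ {37·√(2)}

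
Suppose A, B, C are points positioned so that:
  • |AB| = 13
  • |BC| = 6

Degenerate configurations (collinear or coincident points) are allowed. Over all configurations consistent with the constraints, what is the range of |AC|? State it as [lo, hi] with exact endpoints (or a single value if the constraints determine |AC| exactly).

|AC| ∈ [7, 19]  (≈ [7.0000, 19.0000])

|AB| ∈ {13}
|BC| ∈ {6}
|AC| ∈ [7, 19]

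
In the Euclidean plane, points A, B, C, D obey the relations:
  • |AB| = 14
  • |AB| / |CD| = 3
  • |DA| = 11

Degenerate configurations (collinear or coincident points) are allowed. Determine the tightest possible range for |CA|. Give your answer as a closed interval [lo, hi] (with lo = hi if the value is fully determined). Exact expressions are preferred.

|AB| ∈ {14}
|AD| ∈ {11}
|CD| ∈ {14/3}
|BD| ∈ [3, 25]
|AC| ∈ [19/3, 47/3]
|BC| ∈ [0, 89/3]

|CA| ∈ [19/3, 47/3]  (≈ [6.3333, 15.6667])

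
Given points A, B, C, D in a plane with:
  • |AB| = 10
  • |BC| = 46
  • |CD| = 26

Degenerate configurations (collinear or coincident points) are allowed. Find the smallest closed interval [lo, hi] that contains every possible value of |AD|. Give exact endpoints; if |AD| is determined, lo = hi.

|AB| ∈ {10}
|BC| ∈ {46}
|CD| ∈ {26}
|AC| ∈ [36, 56]
|BD| ∈ [20, 72]
|AD| ∈ [10, 82]

|AD| ∈ [10, 82]  (≈ [10.0000, 82.0000])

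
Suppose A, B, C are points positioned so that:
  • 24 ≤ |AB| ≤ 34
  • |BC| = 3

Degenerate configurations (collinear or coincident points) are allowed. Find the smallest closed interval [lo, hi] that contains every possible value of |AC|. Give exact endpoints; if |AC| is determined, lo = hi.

|AC| ∈ [21, 37]  (≈ [21.0000, 37.0000])

|AB| ∈ [24, 34]
|BC| ∈ {3}
|AC| ∈ [21, 37]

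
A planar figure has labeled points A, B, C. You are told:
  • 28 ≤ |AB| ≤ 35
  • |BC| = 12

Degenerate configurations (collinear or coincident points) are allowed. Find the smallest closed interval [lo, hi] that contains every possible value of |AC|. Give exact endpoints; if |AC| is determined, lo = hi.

|AC| ∈ [16, 47]  (≈ [16.0000, 47.0000])

|AB| ∈ [28, 35]
|BC| ∈ {12}
|AC| ∈ [16, 47]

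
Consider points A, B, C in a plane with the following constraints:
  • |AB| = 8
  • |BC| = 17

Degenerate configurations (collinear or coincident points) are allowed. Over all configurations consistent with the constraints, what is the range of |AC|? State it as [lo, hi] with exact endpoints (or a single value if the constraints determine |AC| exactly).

|AB| ∈ {8}
|BC| ∈ {17}
|AC| ∈ [9, 25]

|AC| ∈ [9, 25]  (≈ [9.0000, 25.0000])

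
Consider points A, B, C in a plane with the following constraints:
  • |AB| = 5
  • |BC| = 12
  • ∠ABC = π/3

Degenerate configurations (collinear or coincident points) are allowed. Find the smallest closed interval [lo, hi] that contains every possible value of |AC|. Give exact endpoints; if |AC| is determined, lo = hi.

|AC| = √(109)  (≈ 10.4403)

|AB| ∈ {5}
|BC| ∈ {12}
|AC| ∈ {√(109)}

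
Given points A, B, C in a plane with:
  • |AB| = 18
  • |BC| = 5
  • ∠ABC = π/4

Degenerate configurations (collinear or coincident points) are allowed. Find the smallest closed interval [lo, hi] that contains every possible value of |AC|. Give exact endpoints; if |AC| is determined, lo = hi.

|AC| = √(349 - 90·√(2))  (≈ 14.8903)

|AB| ∈ {18}
|BC| ∈ {5}
|AC| ∈ {√(349 - 90·√(2))}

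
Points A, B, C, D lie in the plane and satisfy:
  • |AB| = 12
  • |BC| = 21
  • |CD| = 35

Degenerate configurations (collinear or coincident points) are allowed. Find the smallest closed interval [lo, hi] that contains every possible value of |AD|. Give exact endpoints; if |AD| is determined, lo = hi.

|AB| ∈ {12}
|BC| ∈ {21}
|CD| ∈ {35}
|AC| ∈ [9, 33]
|BD| ∈ [14, 56]
|AD| ∈ [2, 68]

|AD| ∈ [2, 68]  (≈ [2.0000, 68.0000])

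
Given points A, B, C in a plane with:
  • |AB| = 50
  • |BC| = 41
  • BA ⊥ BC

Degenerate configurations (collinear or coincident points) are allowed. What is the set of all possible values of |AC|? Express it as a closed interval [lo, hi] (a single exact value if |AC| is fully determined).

|AC| = √(4181)  (≈ 64.6607)

|AB| ∈ {50}
|BC| ∈ {41}
|AC| ∈ {√(4181)}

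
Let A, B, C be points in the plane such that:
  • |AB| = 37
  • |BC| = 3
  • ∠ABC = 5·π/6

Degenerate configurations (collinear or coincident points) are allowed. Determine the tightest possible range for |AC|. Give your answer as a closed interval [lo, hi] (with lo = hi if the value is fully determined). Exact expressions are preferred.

|AC| = √(111·√(3) + 1378)  (≈ 39.6265)

|AB| ∈ {37}
|BC| ∈ {3}
|AC| ∈ {√(111·√(3) + 1378)}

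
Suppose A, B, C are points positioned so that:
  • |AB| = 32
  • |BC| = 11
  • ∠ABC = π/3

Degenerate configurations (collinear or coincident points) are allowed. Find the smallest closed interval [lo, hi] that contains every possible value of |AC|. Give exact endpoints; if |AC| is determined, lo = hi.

|AB| ∈ {32}
|BC| ∈ {11}
|AC| ∈ {√(793)}

|AC| = √(793)  (≈ 28.1603)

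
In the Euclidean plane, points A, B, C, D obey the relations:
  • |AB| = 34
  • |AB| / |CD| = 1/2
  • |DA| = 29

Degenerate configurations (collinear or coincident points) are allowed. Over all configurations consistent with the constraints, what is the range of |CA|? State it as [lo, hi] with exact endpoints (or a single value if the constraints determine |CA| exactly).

|AB| ∈ {34}
|AD| ∈ {29}
|CD| ∈ {68}
|BD| ∈ [5, 63]
|AC| ∈ [39, 97]
|BC| ∈ [5, 131]

|CA| ∈ [39, 97]  (≈ [39.0000, 97.0000])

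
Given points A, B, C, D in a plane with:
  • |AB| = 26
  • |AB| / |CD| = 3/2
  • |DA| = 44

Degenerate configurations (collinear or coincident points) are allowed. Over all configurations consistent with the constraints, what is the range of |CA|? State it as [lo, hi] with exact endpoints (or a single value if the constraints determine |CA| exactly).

|CA| ∈ [80/3, 184/3]  (≈ [26.6667, 61.3333])

|AB| ∈ {26}
|AD| ∈ {44}
|CD| ∈ {52/3}
|BD| ∈ [18, 70]
|AC| ∈ [80/3, 184/3]
|BC| ∈ [2/3, 262/3]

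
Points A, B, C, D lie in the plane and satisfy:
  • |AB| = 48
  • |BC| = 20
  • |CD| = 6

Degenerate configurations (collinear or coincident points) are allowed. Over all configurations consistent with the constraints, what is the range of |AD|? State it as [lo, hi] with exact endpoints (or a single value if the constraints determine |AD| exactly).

|AD| ∈ [22, 74]  (≈ [22.0000, 74.0000])

|AB| ∈ {48}
|BC| ∈ {20}
|CD| ∈ {6}
|AC| ∈ [28, 68]
|BD| ∈ [14, 26]
|AD| ∈ [22, 74]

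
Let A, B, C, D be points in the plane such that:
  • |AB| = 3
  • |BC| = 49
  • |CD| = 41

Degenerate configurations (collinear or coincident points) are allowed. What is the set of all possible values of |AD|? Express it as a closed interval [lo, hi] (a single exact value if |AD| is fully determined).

|AD| ∈ [5, 93]  (≈ [5.0000, 93.0000])

|AB| ∈ {3}
|BC| ∈ {49}
|CD| ∈ {41}
|AC| ∈ [46, 52]
|BD| ∈ [8, 90]
|AD| ∈ [5, 93]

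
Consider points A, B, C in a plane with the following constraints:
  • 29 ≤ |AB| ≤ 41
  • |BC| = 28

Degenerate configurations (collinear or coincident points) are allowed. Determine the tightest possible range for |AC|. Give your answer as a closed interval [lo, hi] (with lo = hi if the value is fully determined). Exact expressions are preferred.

|AC| ∈ [1, 69]  (≈ [1.0000, 69.0000])

|AB| ∈ [29, 41]
|BC| ∈ {28}
|AC| ∈ [1, 69]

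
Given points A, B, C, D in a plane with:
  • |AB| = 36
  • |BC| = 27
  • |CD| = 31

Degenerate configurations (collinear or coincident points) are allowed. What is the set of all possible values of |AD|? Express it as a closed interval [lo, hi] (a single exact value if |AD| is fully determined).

|AD| ∈ [0, 94]  (≈ [0.0000, 94.0000])

|AB| ∈ {36}
|BC| ∈ {27}
|CD| ∈ {31}
|AC| ∈ [9, 63]
|BD| ∈ [4, 58]
|AD| ∈ [0, 94]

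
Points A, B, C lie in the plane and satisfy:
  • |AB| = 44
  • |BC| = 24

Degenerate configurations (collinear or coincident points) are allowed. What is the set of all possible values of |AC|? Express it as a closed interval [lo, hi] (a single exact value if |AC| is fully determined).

|AC| ∈ [20, 68]  (≈ [20.0000, 68.0000])

|AB| ∈ {44}
|BC| ∈ {24}
|AC| ∈ [20, 68]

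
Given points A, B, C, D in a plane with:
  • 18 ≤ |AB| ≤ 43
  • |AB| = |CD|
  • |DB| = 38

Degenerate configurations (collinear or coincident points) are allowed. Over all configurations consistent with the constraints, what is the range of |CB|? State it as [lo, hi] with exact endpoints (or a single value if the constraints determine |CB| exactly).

|CB| ∈ [0, 81]  (≈ [0.0000, 81.0000])

|AB| ∈ [18, 43]
|BD| ∈ {38}
|CD| ∈ [18, 43]
|AD| ∈ [0, 81]
|BC| ∈ [0, 81]
|AC| ∈ [0, 124]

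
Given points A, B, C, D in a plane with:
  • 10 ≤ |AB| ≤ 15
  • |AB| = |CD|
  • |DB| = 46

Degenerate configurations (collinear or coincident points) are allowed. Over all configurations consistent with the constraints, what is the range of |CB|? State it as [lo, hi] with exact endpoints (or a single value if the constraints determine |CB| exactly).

|AB| ∈ [10, 15]
|BD| ∈ {46}
|CD| ∈ [10, 15]
|AD| ∈ [31, 61]
|BC| ∈ [31, 61]
|AC| ∈ [16, 76]

|CB| ∈ [31, 61]  (≈ [31.0000, 61.0000])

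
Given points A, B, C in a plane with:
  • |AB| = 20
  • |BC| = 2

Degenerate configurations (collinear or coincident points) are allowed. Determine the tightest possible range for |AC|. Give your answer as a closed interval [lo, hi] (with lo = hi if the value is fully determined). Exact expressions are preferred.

|AC| ∈ [18, 22]  (≈ [18.0000, 22.0000])

|AB| ∈ {20}
|BC| ∈ {2}
|AC| ∈ [18, 22]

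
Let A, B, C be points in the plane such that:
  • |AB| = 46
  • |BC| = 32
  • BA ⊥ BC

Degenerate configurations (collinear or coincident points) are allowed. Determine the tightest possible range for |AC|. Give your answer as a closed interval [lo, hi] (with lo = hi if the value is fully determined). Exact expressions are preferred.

|AB| ∈ {46}
|BC| ∈ {32}
|AC| ∈ {2·√(785)}

|AC| = 2·√(785)  (≈ 56.0357)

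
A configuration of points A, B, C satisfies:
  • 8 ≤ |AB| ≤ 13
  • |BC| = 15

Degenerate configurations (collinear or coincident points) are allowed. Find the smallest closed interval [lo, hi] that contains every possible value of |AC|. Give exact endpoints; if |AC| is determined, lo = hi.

|AC| ∈ [2, 28]  (≈ [2.0000, 28.0000])

|AB| ∈ [8, 13]
|BC| ∈ {15}
|AC| ∈ [2, 28]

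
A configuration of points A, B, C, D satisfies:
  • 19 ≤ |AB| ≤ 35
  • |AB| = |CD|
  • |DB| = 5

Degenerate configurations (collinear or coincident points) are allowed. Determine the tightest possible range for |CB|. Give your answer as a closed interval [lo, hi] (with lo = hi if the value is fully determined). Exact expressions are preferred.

|CB| ∈ [14, 40]  (≈ [14.0000, 40.0000])

|AB| ∈ [19, 35]
|BD| ∈ {5}
|CD| ∈ [19, 35]
|AD| ∈ [14, 40]
|BC| ∈ [14, 40]
|AC| ∈ [0, 75]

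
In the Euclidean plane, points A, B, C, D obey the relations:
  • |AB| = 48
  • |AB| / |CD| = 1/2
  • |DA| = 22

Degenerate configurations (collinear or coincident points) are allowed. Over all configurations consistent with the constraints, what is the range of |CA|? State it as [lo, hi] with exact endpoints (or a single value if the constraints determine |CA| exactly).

|CA| ∈ [74, 118]  (≈ [74.0000, 118.0000])

|AB| ∈ {48}
|AD| ∈ {22}
|CD| ∈ {96}
|BD| ∈ [26, 70]
|AC| ∈ [74, 118]
|BC| ∈ [26, 166]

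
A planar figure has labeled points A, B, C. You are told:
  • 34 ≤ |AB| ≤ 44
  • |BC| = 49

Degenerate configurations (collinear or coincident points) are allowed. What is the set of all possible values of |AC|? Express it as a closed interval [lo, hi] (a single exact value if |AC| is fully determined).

|AB| ∈ [34, 44]
|BC| ∈ {49}
|AC| ∈ [5, 93]

|AC| ∈ [5, 93]  (≈ [5.0000, 93.0000])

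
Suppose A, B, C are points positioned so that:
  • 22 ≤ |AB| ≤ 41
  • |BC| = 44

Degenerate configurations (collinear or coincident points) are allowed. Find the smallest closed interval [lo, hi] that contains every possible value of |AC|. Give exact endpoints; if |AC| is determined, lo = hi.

|AB| ∈ [22, 41]
|BC| ∈ {44}
|AC| ∈ [3, 85]

|AC| ∈ [3, 85]  (≈ [3.0000, 85.0000])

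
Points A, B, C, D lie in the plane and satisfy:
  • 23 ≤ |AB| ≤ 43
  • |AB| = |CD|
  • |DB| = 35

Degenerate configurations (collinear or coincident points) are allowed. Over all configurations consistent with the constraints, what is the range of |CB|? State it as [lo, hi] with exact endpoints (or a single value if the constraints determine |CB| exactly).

|CB| ∈ [0, 78]  (≈ [0.0000, 78.0000])

|AB| ∈ [23, 43]
|BD| ∈ {35}
|CD| ∈ [23, 43]
|AD| ∈ [0, 78]
|BC| ∈ [0, 78]
|AC| ∈ [0, 121]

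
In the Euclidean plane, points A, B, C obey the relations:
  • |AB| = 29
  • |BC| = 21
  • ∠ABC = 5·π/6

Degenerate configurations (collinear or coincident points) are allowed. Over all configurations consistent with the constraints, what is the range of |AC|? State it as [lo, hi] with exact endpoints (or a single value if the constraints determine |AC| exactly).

|AC| = √(609·√(3) + 1282)  (≈ 48.3407)

|AB| ∈ {29}
|BC| ∈ {21}
|AC| ∈ {√(609·√(3) + 1282)}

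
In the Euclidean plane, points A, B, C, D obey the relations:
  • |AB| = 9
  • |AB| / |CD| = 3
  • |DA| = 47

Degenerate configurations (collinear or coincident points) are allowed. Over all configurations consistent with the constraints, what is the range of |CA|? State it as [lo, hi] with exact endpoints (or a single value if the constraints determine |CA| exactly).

|AB| ∈ {9}
|AD| ∈ {47}
|CD| ∈ {3}
|BD| ∈ [38, 56]
|AC| ∈ [44, 50]
|BC| ∈ [35, 59]

|CA| ∈ [44, 50]  (≈ [44.0000, 50.0000])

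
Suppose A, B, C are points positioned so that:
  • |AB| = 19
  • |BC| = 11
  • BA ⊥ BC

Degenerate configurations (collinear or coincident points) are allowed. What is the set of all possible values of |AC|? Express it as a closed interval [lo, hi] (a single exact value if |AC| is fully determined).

|AB| ∈ {19}
|BC| ∈ {11}
|AC| ∈ {√(482)}

|AC| = √(482)  (≈ 21.9545)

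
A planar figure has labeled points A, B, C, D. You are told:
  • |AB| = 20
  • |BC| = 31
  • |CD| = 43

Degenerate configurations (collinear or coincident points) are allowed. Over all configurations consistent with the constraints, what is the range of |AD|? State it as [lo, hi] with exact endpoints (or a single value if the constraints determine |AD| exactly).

|AD| ∈ [0, 94]  (≈ [0.0000, 94.0000])

|AB| ∈ {20}
|BC| ∈ {31}
|CD| ∈ {43}
|AC| ∈ [11, 51]
|BD| ∈ [12, 74]
|AD| ∈ [0, 94]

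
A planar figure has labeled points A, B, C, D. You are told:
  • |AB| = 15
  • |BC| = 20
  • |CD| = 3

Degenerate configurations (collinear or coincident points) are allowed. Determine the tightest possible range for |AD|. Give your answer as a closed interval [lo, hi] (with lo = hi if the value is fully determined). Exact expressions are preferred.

|AD| ∈ [2, 38]  (≈ [2.0000, 38.0000])

|AB| ∈ {15}
|BC| ∈ {20}
|CD| ∈ {3}
|AC| ∈ [5, 35]
|BD| ∈ [17, 23]
|AD| ∈ [2, 38]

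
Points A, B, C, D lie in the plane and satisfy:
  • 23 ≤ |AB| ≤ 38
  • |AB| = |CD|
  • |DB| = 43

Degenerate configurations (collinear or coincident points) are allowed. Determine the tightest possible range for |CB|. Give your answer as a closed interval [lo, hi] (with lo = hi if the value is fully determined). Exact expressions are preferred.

|CB| ∈ [5, 81]  (≈ [5.0000, 81.0000])

|AB| ∈ [23, 38]
|BD| ∈ {43}
|CD| ∈ [23, 38]
|AD| ∈ [5, 81]
|BC| ∈ [5, 81]
|AC| ∈ [0, 119]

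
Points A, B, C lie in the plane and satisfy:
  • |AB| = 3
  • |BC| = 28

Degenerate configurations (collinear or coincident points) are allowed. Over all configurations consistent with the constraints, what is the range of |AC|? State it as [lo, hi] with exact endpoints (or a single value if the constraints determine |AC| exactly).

|AC| ∈ [25, 31]  (≈ [25.0000, 31.0000])

|AB| ∈ {3}
|BC| ∈ {28}
|AC| ∈ [25, 31]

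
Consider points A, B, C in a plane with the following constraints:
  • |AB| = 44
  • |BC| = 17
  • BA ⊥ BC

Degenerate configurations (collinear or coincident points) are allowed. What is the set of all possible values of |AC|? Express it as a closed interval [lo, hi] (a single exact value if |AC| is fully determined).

|AB| ∈ {44}
|BC| ∈ {17}
|AC| ∈ {5·√(89)}

|AC| = 5·√(89)  (≈ 47.1699)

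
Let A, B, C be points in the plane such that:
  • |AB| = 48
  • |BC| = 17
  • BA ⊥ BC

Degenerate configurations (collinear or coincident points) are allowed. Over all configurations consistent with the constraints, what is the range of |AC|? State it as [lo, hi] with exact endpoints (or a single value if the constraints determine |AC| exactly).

|AC| = √(2593)  (≈ 50.9215)

|AB| ∈ {48}
|BC| ∈ {17}
|AC| ∈ {√(2593)}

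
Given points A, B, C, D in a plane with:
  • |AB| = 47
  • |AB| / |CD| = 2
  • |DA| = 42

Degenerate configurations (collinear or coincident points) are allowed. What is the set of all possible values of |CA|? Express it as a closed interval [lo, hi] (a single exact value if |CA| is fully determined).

|AB| ∈ {47}
|AD| ∈ {42}
|CD| ∈ {47/2}
|BD| ∈ [5, 89]
|AC| ∈ [37/2, 131/2]
|BC| ∈ [0, 225/2]

|CA| ∈ [37/2, 131/2]  (≈ [18.5000, 65.5000])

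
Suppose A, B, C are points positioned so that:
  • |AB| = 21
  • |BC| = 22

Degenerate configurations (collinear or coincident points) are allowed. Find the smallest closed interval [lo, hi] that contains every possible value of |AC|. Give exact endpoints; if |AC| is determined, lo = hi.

|AC| ∈ [1, 43]  (≈ [1.0000, 43.0000])

|AB| ∈ {21}
|BC| ∈ {22}
|AC| ∈ [1, 43]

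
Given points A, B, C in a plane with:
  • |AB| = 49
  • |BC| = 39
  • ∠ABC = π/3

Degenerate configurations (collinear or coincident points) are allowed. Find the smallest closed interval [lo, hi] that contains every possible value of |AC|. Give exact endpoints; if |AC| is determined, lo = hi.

|AC| = √(2011)  (≈ 44.8442)

|AB| ∈ {49}
|BC| ∈ {39}
|AC| ∈ {√(2011)}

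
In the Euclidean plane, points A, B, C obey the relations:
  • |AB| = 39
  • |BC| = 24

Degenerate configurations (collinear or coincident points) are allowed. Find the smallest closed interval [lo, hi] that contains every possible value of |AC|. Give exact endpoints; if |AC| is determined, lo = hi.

|AC| ∈ [15, 63]  (≈ [15.0000, 63.0000])

|AB| ∈ {39}
|BC| ∈ {24}
|AC| ∈ [15, 63]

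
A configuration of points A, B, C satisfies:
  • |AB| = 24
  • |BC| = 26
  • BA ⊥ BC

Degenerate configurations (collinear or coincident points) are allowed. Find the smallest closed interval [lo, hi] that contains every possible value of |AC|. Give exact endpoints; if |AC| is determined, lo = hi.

|AB| ∈ {24}
|BC| ∈ {26}
|AC| ∈ {2·√(313)}

|AC| = 2·√(313)  (≈ 35.3836)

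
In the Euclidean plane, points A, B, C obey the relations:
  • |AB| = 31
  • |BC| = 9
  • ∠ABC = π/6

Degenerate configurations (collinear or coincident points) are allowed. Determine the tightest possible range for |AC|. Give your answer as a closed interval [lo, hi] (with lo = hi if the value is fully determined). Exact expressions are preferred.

|AB| ∈ {31}
|BC| ∈ {9}
|AC| ∈ {√(1042 - 279·√(3))}

|AC| = √(1042 - 279·√(3))  (≈ 23.6381)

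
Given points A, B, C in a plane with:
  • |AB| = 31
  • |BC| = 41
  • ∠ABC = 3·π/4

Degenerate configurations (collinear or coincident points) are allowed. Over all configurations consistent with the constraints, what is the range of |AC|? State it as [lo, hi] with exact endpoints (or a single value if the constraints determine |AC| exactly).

|AB| ∈ {31}
|BC| ∈ {41}
|AC| ∈ {√(1271·√(2) + 2642)}

|AC| = √(1271·√(2) + 2642)  (≈ 66.6293)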